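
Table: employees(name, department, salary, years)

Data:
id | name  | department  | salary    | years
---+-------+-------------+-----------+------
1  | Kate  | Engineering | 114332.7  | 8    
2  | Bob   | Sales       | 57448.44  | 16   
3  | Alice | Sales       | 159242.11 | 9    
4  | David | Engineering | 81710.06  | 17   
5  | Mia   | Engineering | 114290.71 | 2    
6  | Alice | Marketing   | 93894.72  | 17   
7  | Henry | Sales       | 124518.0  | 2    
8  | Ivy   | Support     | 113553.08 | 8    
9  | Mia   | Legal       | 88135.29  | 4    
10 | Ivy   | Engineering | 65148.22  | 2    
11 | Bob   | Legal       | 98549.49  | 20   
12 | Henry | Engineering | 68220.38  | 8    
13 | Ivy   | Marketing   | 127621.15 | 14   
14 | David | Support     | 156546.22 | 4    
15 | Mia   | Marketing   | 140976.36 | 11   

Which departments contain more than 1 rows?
SELECT department, COUNT(*) as cnt
FROM employees
GROUP BY department
HAVING COUNT(*) > 1

Result:
  Engineering: 5
  Legal: 2
  Marketing: 3
  Sales: 3
  Support: 2

Note: HAVING filters groups after aggregation, WHERE filters rows before.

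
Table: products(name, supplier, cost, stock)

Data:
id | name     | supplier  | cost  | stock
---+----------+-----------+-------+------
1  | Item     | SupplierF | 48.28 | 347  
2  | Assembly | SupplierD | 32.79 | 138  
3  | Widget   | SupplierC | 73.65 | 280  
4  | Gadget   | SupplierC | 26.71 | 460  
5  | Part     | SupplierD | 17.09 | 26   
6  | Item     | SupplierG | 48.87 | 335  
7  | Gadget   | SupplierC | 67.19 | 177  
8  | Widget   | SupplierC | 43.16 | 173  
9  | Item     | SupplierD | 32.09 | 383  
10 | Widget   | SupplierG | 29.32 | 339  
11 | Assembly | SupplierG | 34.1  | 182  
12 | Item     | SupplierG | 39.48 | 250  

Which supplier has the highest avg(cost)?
SELECT supplier, AVG(cost) as val
FROM products
GROUP BY supplier
ORDER BY val DESC
LIMIT 1

Result: SupplierC with avg(cost) = 52.68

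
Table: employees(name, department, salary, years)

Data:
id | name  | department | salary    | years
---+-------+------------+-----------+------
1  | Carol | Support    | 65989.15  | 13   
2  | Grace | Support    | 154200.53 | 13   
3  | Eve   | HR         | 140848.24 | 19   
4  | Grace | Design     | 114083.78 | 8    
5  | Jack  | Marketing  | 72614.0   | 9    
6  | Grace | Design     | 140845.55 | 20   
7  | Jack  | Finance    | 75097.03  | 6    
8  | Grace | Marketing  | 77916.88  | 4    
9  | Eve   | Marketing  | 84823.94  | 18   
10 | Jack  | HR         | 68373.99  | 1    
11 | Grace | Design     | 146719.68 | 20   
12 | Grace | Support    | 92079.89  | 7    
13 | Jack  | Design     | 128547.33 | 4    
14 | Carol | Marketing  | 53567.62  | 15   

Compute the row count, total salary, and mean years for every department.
SELECT department,
       COUNT(*) as cnt,
       SUM(salary) as total_salary,
       AVG(years) as avg_years
FROM employees
GROUP BY department

Result:
  Design: 4 records, 530196.34 total salary, 13.00 avg years
  Finance: 1 records, 75097.03 total salary, 6.00 avg years
  HR: 2 records, 209222.23 total salary, 10.00 avg years
  Marketing: 4 records, 288922.44 total salary, 11.50 avg years
  Support: 3 records, 312269.57 total salary, 11.00 avg years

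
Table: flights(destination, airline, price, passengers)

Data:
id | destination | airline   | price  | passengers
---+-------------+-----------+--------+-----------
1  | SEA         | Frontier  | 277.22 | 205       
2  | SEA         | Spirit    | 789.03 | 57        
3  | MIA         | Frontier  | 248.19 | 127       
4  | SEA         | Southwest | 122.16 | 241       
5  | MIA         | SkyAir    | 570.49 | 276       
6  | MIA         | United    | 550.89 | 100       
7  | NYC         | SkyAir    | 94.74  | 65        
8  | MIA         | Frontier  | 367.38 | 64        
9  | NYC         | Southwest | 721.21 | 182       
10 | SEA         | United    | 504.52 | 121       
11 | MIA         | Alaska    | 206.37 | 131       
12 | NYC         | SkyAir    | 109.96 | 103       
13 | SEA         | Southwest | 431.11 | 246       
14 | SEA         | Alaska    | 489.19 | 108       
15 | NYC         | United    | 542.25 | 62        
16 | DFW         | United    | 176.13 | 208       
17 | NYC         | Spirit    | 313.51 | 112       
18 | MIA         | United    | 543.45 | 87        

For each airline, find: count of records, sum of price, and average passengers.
SELECT airline,
       COUNT(*) as cnt,
       SUM(price) as total_price,
       AVG(passengers) as avg_passengers
FROM flights
GROUP BY airline

Result:
  Alaska: 2 records, 695.56 total price, 119.50 avg passengers
  Frontier: 3 records, 892.79 total price, 132.00 avg passengers
  SkyAir: 3 records, 775.19 total price, 148.00 avg passengers
  Southwest: 3 records, 1274.48 total price, 223.00 avg passengers
  Spirit: 2 records, 1102.54 total price, 84.50 avg passengers
  United: 5 records, 2317.24 total price, 115.60 avg passengers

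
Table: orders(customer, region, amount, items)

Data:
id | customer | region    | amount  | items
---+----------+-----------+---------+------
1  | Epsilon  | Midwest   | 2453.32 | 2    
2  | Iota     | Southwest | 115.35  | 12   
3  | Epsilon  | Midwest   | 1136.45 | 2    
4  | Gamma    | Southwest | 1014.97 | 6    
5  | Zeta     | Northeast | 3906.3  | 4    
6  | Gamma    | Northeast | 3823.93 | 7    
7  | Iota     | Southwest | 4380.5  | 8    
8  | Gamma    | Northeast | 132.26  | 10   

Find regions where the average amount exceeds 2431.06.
SELECT region, AVG(amount)
FROM orders
GROUP BY region
HAVING AVG(amount) > 2431.06

Result:
  Northeast: avg=2620.83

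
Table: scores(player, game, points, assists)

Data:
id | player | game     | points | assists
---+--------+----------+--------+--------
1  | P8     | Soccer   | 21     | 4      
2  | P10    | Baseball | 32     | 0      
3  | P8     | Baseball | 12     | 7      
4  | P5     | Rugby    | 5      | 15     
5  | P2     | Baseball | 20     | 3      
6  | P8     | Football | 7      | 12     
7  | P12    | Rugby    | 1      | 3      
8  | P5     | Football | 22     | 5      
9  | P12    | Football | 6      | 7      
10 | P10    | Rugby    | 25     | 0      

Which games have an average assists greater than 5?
SELECT game, AVG(assists)
FROM scores
GROUP BY game
HAVING AVG(assists) > 5

Result:
  Football: avg=8.00
  Rugby: avg=6.00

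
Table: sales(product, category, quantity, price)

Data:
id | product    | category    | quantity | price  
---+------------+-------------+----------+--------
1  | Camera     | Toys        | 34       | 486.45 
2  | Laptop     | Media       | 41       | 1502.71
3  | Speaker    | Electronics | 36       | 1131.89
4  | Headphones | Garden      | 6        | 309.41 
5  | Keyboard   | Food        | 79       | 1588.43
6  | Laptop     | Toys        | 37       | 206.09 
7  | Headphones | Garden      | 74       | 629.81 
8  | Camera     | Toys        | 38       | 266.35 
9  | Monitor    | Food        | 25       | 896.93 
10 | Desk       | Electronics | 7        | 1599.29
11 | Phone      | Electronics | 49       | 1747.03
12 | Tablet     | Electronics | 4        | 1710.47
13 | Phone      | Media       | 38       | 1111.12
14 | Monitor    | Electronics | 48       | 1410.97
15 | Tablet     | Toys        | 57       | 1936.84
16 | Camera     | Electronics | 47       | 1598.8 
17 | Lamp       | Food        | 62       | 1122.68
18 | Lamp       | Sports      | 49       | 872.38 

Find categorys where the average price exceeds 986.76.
SELECT category, AVG(price)
FROM sales
GROUP BY category
HAVING AVG(price) > 986.76

Result:
  Electronics: avg=1533.08
  Food: avg=1202.68
  Media: avg=1306.92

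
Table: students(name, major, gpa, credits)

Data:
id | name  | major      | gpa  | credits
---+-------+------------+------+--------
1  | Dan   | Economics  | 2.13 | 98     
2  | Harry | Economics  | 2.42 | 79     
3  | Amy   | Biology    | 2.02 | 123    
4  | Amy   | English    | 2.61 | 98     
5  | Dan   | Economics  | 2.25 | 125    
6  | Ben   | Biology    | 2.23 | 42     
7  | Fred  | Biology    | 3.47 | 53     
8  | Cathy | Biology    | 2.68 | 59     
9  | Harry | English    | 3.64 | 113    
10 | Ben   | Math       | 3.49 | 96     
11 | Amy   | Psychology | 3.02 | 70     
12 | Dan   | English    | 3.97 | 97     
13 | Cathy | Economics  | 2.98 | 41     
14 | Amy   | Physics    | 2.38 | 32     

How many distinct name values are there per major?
SELECT major, COUNT(DISTINCT name)
FROM students
GROUP BY major

Result:
  Biology: 4 distinct
  Economics: 3 distinct
  English: 3 distinct
  Math: 1 distinct
  Physics: 1 distinct
  Psychology: 1 distinct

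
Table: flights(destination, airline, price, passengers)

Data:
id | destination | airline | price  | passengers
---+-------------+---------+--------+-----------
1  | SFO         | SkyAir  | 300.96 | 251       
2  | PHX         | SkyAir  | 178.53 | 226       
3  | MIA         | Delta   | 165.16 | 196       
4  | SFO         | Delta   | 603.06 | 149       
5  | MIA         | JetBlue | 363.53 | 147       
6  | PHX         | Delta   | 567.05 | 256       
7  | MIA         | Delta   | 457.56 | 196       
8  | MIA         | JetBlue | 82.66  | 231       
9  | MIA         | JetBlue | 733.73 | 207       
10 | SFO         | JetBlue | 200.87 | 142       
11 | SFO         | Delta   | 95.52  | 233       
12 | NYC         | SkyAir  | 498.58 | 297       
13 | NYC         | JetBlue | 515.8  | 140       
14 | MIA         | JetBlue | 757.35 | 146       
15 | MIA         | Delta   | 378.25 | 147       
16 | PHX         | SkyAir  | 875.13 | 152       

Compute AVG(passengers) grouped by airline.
SELECT airline, AVG(passengers) as result
FROM flights
GROUP BY airline

Result:
  Delta: 196.17
  JetBlue: 168.83
  SkyAir: 231.50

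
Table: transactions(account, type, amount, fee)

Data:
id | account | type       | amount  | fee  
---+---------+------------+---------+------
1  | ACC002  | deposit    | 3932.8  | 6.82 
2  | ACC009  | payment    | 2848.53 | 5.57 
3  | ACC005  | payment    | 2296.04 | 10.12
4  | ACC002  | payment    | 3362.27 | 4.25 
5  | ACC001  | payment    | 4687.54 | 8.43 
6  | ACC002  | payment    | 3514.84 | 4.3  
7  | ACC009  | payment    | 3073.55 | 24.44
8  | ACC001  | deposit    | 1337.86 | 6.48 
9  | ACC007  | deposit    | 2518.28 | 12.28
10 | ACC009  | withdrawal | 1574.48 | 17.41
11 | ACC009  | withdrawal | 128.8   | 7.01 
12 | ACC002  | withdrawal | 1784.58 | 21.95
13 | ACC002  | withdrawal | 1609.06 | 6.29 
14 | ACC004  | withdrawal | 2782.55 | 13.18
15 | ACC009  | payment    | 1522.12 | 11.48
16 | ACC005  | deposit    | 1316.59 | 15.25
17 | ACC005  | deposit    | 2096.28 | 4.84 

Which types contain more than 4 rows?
SELECT type, COUNT(*) as cnt
FROM transactions
GROUP BY type
HAVING COUNT(*) > 4

Result:
  deposit: 5
  payment: 7
  withdrawal: 5

Note: HAVING filters groups after aggregation, WHERE filters rows before.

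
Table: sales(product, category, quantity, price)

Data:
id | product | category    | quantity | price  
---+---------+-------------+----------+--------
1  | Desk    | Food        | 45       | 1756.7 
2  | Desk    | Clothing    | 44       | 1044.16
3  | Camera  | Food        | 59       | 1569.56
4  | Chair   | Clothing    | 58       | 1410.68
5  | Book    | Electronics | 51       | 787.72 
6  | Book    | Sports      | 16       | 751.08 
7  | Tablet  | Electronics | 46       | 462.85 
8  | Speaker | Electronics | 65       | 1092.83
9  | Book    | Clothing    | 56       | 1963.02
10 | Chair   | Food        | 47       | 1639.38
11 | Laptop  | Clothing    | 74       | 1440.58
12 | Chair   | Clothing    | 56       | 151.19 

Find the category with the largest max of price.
SELECT category, MAX(price) as val
FROM sales
GROUP BY category
ORDER BY val DESC
LIMIT 1

Result: Clothing with max(price) = 1963.02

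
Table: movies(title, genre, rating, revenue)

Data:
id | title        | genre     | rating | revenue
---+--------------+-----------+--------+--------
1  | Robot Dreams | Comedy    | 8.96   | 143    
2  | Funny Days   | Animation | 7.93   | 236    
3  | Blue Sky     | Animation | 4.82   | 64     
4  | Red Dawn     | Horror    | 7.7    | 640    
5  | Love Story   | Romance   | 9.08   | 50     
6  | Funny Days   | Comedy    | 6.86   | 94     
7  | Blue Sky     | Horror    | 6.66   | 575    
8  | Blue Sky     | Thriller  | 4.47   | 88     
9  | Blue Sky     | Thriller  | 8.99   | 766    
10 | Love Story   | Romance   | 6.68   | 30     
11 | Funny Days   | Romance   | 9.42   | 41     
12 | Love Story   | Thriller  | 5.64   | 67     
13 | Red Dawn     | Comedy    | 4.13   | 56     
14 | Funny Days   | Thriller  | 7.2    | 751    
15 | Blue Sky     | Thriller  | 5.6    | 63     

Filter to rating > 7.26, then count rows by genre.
SELECT genre, COUNT(*)
FROM movies
WHERE rating > 7.26
GROUP BY genre

Note: WHERE filters rows before grouping.

Result:
  Animation: 1
  Comedy: 1
  Horror: 1
  Romance: 2
  Thriller: 1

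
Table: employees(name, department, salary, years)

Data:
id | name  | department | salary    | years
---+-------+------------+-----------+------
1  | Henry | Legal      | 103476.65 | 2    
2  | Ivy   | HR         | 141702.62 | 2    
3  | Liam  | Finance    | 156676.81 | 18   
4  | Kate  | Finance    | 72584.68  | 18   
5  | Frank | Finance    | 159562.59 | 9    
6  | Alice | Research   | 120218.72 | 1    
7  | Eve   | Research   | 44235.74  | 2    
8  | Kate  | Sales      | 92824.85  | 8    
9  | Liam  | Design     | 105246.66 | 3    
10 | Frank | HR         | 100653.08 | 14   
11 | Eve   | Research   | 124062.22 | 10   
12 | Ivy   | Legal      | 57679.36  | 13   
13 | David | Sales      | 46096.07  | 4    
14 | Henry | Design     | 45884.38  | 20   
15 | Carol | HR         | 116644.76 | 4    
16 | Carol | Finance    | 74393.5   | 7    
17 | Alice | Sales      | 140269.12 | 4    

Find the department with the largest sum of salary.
SELECT department, SUM(salary) as val
FROM employees
GROUP BY department
ORDER BY val DESC
LIMIT 1

Result: Finance with sum(salary) = 463217.58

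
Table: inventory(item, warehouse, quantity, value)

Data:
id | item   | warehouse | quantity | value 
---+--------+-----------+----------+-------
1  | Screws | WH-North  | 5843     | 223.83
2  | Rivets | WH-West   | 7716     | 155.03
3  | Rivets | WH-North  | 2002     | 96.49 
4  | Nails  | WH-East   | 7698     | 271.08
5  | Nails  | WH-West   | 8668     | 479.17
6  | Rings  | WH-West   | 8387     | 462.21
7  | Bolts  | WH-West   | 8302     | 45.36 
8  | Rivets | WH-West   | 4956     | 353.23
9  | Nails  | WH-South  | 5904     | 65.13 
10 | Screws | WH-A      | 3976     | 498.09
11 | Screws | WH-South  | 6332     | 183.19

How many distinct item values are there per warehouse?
SELECT warehouse, COUNT(DISTINCT item)
FROM inventory
GROUP BY warehouse

Result:
  WH-A: 1 distinct
  WH-East: 1 distinct
  WH-North: 2 distinct
  WH-South: 2 distinct
  WH-West: 4 distinct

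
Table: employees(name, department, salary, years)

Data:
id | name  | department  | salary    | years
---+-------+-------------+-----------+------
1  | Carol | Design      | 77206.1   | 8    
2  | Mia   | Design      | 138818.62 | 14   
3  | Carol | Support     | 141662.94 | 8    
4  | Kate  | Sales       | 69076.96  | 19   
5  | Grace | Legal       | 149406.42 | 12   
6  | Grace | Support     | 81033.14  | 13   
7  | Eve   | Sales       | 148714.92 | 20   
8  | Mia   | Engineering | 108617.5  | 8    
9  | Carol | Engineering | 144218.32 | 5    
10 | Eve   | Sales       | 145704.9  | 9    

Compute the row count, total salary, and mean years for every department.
SELECT department,
       COUNT(*) as cnt,
       SUM(salary) as total_salary,
       AVG(years) as avg_years
FROM employees
GROUP BY department

Result:
  Design: 2 records, 216024.72 total salary, 11.00 avg years
  Engineering: 2 records, 252835.82 total salary, 6.50 avg years
  Legal: 1 records, 149406.42 total salary, 12.00 avg years
  Sales: 3 records, 363496.78 total salary, 16.00 avg years
  Support: 2 records, 222696.08 total salary, 10.50 avg years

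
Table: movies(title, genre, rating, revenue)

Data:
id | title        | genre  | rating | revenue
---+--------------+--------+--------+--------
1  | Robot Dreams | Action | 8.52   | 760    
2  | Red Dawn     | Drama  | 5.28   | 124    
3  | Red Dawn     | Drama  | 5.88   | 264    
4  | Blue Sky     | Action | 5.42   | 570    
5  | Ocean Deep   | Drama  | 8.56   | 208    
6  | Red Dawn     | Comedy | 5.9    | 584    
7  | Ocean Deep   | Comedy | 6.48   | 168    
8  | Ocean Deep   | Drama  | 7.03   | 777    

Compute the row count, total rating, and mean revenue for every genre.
SELECT genre,
       COUNT(*) as cnt,
       SUM(rating) as total_rating,
       AVG(revenue) as avg_revenue
FROM movies
GROUP BY genre

Result:
  Action: 2 records, 13.94 total rating, 665.00 avg revenue
  Comedy: 2 records, 12.38 total rating, 376.00 avg revenue
  Drama: 4 records, 26.75 total rating, 343.25 avg revenue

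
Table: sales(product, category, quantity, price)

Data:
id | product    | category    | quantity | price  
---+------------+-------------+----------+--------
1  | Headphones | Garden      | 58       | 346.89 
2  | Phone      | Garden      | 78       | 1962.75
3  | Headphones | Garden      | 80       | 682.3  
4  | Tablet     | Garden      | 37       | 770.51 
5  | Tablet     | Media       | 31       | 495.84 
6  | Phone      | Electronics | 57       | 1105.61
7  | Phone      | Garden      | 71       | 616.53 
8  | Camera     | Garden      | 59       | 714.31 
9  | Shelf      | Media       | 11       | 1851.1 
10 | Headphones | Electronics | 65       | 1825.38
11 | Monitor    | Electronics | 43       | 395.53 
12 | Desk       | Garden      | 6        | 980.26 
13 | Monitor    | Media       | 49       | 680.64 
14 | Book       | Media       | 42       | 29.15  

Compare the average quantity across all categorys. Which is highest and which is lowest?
SELECT category, AVG(quantity)
FROM sales
GROUP BY category
ORDER BY AVG(quantity)

All groups:
  Media: 33.25
  Electronics: 55.00
  Garden: 55.57

Highest: Garden (55.57)
Lowest: Media (33.25)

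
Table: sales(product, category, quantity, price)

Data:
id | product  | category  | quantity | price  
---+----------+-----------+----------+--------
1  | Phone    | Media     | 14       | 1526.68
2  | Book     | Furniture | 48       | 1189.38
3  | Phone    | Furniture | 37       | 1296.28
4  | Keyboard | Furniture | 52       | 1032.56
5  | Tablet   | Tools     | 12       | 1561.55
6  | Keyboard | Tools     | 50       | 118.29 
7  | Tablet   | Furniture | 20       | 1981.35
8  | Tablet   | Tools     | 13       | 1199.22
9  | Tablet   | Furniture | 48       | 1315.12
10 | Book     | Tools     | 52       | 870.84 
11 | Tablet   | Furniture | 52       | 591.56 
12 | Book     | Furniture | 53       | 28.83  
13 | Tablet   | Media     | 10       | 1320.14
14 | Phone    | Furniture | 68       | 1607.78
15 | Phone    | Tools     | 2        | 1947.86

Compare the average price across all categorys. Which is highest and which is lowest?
SELECT category, AVG(price)
FROM sales
GROUP BY category
ORDER BY AVG(price)

All groups:
  Furniture: 1130.36
  Tools: 1139.55
  Media: 1423.41

Highest: Media (1423.41)
Lowest: Furniture (1130.36)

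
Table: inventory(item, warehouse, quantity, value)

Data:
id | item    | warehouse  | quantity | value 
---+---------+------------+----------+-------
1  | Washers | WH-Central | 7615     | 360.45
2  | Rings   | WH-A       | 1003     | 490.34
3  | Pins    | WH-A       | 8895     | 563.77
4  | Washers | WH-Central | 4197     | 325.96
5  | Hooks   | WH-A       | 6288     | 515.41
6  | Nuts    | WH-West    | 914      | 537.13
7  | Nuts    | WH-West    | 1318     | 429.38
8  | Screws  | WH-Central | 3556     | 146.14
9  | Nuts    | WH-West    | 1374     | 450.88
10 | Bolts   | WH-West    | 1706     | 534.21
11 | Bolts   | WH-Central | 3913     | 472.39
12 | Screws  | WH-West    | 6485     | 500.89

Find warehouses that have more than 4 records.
SELECT warehouse, COUNT(*) as cnt
FROM inventory
GROUP BY warehouse
HAVING COUNT(*) > 4

Result:
  WH-West: 5

Note: HAVING filters groups after aggregation, WHERE filters rows before.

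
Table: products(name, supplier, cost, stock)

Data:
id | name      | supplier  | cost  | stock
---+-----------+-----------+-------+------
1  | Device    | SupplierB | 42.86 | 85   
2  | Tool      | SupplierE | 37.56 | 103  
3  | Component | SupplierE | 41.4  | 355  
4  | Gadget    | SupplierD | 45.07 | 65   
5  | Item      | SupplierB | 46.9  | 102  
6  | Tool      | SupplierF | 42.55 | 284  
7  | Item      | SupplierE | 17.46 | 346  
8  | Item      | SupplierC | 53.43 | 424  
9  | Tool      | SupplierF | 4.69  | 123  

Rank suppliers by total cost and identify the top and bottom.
SELECT supplier, SUM(cost)
FROM products
GROUP BY supplier
ORDER BY SUM(cost)

All groups:
  SupplierD: 45.07
  SupplierF: 47.24
  SupplierC: 53.43
  SupplierB: 89.76
  SupplierE: 96.42

Highest: SupplierE (96.42)
Lowest: SupplierD (45.07)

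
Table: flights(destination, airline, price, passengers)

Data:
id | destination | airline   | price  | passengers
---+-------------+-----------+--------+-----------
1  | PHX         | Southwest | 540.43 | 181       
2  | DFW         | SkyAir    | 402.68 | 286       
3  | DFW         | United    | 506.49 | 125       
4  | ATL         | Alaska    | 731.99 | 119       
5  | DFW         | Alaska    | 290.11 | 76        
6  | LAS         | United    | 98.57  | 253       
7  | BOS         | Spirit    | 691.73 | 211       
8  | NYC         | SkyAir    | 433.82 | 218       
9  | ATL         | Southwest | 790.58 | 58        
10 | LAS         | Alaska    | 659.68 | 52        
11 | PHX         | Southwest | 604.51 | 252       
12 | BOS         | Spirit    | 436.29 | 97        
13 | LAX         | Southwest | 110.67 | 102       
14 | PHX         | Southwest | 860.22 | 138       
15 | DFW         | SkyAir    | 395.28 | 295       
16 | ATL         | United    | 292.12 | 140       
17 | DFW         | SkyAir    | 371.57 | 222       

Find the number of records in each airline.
SELECT airline, COUNT(*) as count
FROM flights
GROUP BY airline

Result:
  Alaska: 3
  SkyAir: 4
  Southwest: 5
  Spirit: 2
  United: 3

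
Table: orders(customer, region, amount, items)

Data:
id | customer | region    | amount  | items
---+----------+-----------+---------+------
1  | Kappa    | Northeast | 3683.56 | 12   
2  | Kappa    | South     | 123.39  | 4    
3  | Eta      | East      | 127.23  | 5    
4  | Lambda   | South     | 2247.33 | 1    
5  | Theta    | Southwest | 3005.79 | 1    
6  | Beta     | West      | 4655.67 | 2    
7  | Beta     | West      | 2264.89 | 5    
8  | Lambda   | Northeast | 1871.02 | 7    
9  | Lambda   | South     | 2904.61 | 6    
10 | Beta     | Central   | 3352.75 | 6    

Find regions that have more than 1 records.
SELECT region, COUNT(*) as cnt
FROM orders
GROUP BY region
HAVING COUNT(*) > 1

Result:
  Northeast: 2
  South: 3
  West: 2

Note: HAVING filters groups after aggregation, WHERE filters rows before.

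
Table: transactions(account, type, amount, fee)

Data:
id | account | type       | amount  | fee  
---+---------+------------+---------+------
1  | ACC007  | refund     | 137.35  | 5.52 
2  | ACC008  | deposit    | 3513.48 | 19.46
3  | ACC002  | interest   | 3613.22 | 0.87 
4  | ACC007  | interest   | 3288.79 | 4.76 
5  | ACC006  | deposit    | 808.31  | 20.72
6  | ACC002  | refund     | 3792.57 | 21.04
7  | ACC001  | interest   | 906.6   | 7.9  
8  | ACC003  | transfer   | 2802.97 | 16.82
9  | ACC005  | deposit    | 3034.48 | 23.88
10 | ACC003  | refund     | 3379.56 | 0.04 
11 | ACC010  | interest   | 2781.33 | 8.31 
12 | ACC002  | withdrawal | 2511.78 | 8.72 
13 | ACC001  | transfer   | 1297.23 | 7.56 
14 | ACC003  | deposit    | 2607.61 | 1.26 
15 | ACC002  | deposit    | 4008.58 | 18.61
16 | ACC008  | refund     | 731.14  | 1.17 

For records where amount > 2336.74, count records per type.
SELECT type, COUNT(*)
FROM transactions
WHERE amount > 2336.74
GROUP BY type

Note: WHERE filters rows before grouping.

Result:
  deposit: 4
  interest: 3
  refund: 2
  transfer: 1
  withdrawal: 1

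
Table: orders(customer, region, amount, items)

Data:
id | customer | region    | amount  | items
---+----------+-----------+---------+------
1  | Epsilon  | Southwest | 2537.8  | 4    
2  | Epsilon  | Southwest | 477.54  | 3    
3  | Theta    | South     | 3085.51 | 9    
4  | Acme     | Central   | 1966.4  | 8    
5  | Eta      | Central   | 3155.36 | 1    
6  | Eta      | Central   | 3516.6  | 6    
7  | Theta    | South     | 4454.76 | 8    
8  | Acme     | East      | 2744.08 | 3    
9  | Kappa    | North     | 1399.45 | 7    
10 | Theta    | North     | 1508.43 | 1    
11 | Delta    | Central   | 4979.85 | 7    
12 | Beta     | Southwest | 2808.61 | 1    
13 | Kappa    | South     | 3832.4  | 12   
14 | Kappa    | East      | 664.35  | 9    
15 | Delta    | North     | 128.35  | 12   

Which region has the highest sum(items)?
SELECT region, SUM(items) as val
FROM orders
GROUP BY region
ORDER BY val DESC
LIMIT 1

Result: South with sum(items) = 29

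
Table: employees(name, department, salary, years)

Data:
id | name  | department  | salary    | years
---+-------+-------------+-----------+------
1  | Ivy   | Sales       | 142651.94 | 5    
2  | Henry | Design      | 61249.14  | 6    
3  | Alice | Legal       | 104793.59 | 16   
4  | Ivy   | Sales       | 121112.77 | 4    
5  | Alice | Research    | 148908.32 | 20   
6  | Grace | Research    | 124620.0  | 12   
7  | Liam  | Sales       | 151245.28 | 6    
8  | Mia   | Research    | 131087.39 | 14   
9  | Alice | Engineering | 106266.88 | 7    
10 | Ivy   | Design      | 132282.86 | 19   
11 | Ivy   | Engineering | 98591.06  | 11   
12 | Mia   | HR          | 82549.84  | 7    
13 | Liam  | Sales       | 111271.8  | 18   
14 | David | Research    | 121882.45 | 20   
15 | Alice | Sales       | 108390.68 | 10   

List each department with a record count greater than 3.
SELECT department, COUNT(*) as cnt
FROM employees
GROUP BY department
HAVING COUNT(*) > 3

Result:
  Research: 4
  Sales: 5

Note: HAVING filters groups after aggregation, WHERE filters rows before.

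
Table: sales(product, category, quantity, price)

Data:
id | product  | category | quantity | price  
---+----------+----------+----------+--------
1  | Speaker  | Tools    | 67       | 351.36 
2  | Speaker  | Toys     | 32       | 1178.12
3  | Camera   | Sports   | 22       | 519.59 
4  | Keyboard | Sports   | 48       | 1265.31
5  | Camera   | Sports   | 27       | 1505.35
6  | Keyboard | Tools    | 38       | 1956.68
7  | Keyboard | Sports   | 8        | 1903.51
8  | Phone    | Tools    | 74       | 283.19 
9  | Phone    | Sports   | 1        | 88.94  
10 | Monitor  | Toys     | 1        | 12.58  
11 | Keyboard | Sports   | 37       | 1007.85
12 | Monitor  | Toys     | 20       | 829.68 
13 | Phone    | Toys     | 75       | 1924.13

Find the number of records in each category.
SELECT category, COUNT(*) as count
FROM sales
GROUP BY category

Result:
  Sports: 6
  Tools: 3
  Toys: 4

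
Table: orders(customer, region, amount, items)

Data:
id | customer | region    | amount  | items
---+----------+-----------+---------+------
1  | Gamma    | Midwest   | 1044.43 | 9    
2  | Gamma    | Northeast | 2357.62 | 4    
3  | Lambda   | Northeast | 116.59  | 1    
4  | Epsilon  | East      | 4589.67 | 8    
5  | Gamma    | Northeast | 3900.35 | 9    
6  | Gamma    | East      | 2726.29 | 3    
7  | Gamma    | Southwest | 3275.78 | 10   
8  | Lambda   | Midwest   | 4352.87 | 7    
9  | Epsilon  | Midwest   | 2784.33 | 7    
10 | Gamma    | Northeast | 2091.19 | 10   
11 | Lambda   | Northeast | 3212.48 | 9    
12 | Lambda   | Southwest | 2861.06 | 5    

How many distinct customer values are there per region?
SELECT region, COUNT(DISTINCT customer)
FROM orders
GROUP BY region

Result:
  East: 2 distinct
  Midwest: 3 distinct
  Northeast: 2 distinct
  Southwest: 2 distinct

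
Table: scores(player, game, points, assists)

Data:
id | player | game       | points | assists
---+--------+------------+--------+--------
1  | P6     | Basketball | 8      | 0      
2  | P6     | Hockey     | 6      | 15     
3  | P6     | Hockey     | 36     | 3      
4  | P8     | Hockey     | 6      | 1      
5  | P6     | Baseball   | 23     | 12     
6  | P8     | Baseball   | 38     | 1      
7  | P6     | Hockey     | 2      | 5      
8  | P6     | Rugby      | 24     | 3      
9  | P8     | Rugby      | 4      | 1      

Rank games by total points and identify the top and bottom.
SELECT game, SUM(points)
FROM scores
GROUP BY game
ORDER BY SUM(points)

All groups:
  Basketball: 8
  Rugby: 28
  Hockey: 50
  Baseball: 61

Highest: Baseball (61)
Lowest: Basketball (8)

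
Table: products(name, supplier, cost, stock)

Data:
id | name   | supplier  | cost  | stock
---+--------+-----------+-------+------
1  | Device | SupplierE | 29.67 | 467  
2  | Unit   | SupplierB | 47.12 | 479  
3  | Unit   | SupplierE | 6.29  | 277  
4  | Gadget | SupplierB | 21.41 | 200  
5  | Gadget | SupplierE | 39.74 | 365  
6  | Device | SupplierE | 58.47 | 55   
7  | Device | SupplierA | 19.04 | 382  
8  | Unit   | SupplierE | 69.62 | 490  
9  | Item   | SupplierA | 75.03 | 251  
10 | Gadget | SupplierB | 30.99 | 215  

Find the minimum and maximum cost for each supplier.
SELECT supplier, MIN(cost), MAX(cost)
FROM products
GROUP BY supplier

Result:
  SupplierA: min=19.04, max=75.03
  SupplierB: min=21.41, max=47.12
  SupplierE: min=6.29, max=69.62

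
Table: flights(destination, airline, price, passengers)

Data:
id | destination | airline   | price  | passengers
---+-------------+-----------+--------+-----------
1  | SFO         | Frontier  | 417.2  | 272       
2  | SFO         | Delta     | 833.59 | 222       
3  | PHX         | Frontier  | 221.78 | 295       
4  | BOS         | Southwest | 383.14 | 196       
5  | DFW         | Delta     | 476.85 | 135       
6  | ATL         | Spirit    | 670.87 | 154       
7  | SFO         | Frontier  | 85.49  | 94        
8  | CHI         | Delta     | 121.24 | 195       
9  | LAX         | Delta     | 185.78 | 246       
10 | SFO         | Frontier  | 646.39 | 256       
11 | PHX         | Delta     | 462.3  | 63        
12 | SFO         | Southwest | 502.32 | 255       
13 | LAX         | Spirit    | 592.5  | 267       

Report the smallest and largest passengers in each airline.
SELECT airline, MIN(passengers), MAX(passengers)
FROM flights
GROUP BY airline

Result:
  Delta: min=63, max=246
  Frontier: min=94, max=295
  Southwest: min=196, max=255
  Spirit: min=154, max=267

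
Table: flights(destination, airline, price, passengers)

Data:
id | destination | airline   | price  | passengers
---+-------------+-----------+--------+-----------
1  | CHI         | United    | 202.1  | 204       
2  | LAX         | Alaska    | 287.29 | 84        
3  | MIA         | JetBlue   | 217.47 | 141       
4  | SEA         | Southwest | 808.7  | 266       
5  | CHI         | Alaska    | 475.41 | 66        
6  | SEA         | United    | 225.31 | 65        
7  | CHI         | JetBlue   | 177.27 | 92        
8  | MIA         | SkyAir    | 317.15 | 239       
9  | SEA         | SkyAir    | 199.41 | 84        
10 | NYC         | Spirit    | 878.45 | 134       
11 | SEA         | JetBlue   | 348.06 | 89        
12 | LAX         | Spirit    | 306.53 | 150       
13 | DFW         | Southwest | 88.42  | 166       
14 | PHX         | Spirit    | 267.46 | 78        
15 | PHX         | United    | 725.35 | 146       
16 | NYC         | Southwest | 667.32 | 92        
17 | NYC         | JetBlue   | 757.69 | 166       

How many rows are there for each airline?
SELECT airline, COUNT(*) as count
FROM flights
GROUP BY airline

Result:
  Alaska: 2
  JetBlue: 4
  SkyAir: 2
  Southwest: 3
  Spirit: 3
  United: 3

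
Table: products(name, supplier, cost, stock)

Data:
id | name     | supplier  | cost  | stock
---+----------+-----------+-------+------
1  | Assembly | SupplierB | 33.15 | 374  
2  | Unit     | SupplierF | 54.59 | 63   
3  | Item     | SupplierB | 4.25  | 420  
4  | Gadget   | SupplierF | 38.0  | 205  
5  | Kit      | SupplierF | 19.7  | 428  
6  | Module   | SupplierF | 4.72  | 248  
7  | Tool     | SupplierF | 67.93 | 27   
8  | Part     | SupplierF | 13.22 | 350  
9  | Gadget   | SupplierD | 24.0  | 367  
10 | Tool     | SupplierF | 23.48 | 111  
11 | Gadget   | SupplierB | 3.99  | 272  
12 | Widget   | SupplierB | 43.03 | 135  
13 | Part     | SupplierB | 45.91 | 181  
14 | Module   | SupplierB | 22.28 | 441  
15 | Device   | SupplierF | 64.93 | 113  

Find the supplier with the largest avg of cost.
SELECT supplier, AVG(cost) as val
FROM products
GROUP BY supplier
ORDER BY val DESC
LIMIT 1

Result: SupplierF with avg(cost) = 35.82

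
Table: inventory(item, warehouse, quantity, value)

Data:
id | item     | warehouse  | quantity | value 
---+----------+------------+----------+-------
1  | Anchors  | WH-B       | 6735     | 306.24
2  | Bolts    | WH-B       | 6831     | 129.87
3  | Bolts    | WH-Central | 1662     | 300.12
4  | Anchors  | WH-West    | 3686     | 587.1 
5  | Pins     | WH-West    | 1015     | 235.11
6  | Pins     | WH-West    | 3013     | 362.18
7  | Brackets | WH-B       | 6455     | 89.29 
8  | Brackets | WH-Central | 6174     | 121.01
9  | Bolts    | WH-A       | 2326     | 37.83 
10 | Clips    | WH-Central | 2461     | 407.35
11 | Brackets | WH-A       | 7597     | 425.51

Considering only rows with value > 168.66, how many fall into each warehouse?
SELECT warehouse, COUNT(*)
FROM inventory
WHERE value > 168.66
GROUP BY warehouse

Note: WHERE filters rows before grouping.

Result:
  WH-A: 1
  WH-B: 1
  WH-Central: 2
  WH-West: 3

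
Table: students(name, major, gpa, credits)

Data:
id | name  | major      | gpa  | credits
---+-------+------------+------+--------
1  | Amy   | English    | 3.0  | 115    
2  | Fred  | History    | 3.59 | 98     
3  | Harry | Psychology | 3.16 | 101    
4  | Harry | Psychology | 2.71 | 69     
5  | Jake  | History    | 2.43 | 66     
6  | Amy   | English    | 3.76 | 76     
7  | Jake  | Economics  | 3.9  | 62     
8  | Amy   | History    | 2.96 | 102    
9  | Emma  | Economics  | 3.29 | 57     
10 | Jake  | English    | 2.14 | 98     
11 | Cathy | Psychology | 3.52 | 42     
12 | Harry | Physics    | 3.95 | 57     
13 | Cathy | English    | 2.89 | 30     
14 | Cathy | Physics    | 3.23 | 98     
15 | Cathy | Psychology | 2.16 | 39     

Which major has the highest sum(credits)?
SELECT major, SUM(credits) as val
FROM students
GROUP BY major
ORDER BY val DESC
LIMIT 1

Result: English with sum(credits) = 319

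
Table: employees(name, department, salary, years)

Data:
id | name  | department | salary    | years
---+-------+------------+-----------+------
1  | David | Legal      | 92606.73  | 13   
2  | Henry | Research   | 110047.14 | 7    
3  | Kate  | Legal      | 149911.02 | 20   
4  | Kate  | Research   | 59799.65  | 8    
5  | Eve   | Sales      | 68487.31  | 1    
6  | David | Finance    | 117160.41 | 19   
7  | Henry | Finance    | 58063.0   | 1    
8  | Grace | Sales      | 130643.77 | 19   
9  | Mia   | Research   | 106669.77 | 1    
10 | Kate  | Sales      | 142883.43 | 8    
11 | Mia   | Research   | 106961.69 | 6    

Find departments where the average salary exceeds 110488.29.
SELECT department, AVG(salary)
FROM employees
GROUP BY department
HAVING AVG(salary) > 110488.29

Result:
  Legal: avg=121258.88
  Sales: avg=114004.84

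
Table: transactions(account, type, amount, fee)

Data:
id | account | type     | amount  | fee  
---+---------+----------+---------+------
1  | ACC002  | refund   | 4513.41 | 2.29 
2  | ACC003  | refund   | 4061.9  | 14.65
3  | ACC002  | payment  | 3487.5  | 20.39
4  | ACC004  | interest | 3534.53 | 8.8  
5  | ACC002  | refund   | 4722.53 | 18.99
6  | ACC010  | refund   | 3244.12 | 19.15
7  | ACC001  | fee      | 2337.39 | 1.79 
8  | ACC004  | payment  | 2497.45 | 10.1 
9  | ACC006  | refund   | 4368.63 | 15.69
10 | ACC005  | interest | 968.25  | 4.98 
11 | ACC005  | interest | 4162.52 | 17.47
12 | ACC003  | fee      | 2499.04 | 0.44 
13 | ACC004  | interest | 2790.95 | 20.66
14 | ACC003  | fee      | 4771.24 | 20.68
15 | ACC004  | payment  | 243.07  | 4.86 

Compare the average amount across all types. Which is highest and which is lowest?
SELECT type, AVG(amount)
FROM transactions
GROUP BY type
ORDER BY AVG(amount)

All groups:
  payment: 2076.01
  interest: 2864.06
  fee: 3202.56
  refund: 4182.12

Highest: refund (4182.12)
Lowest: payment (2076.01)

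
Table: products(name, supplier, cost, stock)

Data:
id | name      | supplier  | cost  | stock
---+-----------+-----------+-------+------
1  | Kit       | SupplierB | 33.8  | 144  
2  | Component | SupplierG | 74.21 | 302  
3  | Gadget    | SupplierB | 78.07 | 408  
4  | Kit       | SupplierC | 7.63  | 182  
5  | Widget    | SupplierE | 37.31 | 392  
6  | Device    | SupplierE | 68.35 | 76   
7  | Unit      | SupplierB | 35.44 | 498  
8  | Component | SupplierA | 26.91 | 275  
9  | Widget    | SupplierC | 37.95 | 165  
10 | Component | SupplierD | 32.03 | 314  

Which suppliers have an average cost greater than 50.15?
SELECT supplier, AVG(cost)
FROM products
GROUP BY supplier
HAVING AVG(cost) > 50.15

Result:
  SupplierE: avg=52.83
  SupplierG: avg=74.21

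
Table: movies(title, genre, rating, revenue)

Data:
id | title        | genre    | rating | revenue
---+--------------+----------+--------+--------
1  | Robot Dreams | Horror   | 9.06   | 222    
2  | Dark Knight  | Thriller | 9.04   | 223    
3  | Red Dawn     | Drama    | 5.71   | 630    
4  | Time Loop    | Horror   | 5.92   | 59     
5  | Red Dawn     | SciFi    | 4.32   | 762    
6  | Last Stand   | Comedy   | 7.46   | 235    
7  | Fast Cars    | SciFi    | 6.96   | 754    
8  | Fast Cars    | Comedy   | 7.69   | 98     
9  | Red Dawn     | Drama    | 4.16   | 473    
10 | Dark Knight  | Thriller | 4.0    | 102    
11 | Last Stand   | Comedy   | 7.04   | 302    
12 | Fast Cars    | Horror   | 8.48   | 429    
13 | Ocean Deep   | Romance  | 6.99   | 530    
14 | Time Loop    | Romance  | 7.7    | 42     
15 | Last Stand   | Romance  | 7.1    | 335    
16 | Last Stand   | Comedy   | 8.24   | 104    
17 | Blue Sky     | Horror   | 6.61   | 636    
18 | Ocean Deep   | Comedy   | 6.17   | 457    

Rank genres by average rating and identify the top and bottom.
SELECT genre, AVG(rating)
FROM movies
GROUP BY genre
ORDER BY AVG(rating)

All groups:
  Drama: 4.94
  SciFi: 5.64
  Thriller: 6.52
  Romance: 7.26
  Comedy: 7.32
  Horror: 7.52

Highest: Horror (7.52)
Lowest: Drama (4.94)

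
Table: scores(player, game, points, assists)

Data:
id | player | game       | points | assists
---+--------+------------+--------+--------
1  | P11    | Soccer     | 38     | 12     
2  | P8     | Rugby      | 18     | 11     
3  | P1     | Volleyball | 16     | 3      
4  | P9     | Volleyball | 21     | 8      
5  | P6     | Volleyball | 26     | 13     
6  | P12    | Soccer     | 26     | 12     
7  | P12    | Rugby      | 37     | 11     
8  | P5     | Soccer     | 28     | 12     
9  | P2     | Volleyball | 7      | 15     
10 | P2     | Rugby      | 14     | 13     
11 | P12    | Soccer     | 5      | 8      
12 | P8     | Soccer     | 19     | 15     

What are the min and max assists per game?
SELECT game, MIN(assists), MAX(assists)
FROM scores
GROUP BY game

Result:
  Rugby: min=11, max=13
  Soccer: min=8, max=15
  Volleyball: min=3, max=15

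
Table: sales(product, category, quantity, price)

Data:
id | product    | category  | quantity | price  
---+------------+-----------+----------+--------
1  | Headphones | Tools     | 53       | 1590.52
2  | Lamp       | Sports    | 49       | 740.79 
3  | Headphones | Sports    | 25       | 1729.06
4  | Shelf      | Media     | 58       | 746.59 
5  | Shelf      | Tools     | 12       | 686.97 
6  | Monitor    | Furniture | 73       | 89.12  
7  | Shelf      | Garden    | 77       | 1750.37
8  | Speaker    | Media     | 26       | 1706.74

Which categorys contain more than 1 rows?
SELECT category, COUNT(*) as cnt
FROM sales
GROUP BY category
HAVING COUNT(*) > 1

Result:
  Media: 2
  Sports: 2
  Tools: 2

Note: HAVING filters groups after aggregation, WHERE filters rows before.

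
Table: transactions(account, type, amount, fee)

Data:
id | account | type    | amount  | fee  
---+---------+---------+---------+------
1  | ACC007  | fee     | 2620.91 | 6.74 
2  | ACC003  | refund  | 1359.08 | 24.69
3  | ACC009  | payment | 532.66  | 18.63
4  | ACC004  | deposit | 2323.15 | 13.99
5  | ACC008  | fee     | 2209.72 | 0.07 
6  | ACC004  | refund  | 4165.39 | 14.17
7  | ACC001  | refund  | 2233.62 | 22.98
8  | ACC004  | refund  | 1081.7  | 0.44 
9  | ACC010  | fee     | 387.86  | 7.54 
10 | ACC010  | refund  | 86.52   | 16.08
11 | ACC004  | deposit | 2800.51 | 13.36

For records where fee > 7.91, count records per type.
SELECT type, COUNT(*)
FROM transactions
WHERE fee > 7.91
GROUP BY type

Note: WHERE filters rows before grouping.

Result:
  deposit: 2
  payment: 1
  refund: 4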